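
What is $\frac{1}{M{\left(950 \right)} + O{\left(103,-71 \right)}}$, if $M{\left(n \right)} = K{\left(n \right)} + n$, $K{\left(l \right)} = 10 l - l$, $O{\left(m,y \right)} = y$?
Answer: $\frac{1}{9429} \approx 0.00010606$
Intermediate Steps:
$K{\left(l \right)} = 9 l$
$M{\left(n \right)} = 10 n$ ($M{\left(n \right)} = 9 n + n = 10 n$)
$\frac{1}{M{\left(950 \right)} + O{\left(103,-71 \right)}} = \frac{1}{10 \cdot 950 - 71} = \frac{1}{9500 - 71} = \frac{1}{9429}$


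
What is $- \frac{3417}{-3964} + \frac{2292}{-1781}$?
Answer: $- \frac{2999811}{7059884} \approx -0.42491$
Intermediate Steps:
$- \frac{3417}{-3964} + \frac{2292}{-1781} = \left(-3417\right) \left(- \frac{1}{3964}\right) + 2292 \left(- \frac{1}{1781}\right) = \frac{3417}{3964} - \frac{2292}{1781} = - \frac{2999811}{7059884}$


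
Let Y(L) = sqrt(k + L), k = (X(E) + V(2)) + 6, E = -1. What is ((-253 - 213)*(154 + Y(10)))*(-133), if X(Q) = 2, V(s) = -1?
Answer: 9544612 + 61978*sqrt(17) ≈ 9.8002e+6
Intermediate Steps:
k = 7 (k = (2 - 1) + 6 = 1 + 6 = 7)
Y(L) = sqrt(7 + L)
((-253 - 213)*(154 + Y(10)))*(-133) = ((-253 - 213)*(154 + sqrt(7 + 10)))*(-133) = -466*(154 + sqrt(17))*(-133) = (-71764 - 466*sqrt(17))*(-133) = 9544612 + 61978*sqrt(17)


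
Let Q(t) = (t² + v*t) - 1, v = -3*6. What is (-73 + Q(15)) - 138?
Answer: -257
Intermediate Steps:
v = -18
Q(t) = -1 + t² - 18*t (Q(t) = (t² - 18*t) - 1 = -1 + t² - 18*t)
(-73 + Q(15)) - 138 = (-73 + (-1 + 15² - 18*15)) - 138 = (-73 + (-1 + 225 - 270)) - 138 = (-73 - 46) - 138 = -119 - 138 = -257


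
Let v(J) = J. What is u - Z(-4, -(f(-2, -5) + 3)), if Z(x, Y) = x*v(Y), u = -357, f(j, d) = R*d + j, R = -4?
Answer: -441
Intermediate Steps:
f(j, d) = j - 4*d (f(j, d) = -4*d + j = j - 4*d)
Z(x, Y) = Y*x (Z(x, Y) = x*Y = Y*x)
u - Z(-4, -(f(-2, -5) + 3)) = -357 - (-((-2 - 4*(-5)) + 3))*(-4) = -357 - (-((-2 + 20) + 3))*(-4) = -357 - (-(18 + 3))*(-4) = -357 - (-1*21)*(-4) = -357 - (-21)*(-4) = -357 - 1*84 = -357 - 84 = -441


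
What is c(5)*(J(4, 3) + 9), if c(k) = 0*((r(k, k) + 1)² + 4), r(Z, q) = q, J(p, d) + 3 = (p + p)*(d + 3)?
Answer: 0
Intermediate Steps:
J(p, d) = -3 + 2*p*(3 + d) (J(p, d) = -3 + (p + p)*(d + 3) = -3 + (2*p)*(3 + d) = -3 + 2*p*(3 + d))
c(k) = 0 (c(k) = 0*((k + 1)² + 4) = 0*((1 + k)² + 4) = 0*(4 + (1 + k)²) = 0)
c(5)*(J(4, 3) + 9) = 0*((-3 + 6*4 + 2*3*4) + 9) = 0*((-3 + 24 + 24) + 9) = 0*(45 + 9) = 0*54 = 0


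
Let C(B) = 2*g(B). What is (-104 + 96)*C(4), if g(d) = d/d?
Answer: -16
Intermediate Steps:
g(d) = 1
C(B) = 2 (C(B) = 2*1 = 2)
(-104 + 96)*C(4) = (-104 + 96)*2 = -8*2 = -16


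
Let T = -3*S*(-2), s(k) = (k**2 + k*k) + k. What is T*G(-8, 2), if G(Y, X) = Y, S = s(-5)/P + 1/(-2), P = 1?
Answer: -2136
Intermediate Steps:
s(k) = k + 2*k**2 (s(k) = (k**2 + k**2) + k = 2*k**2 + k = k + 2*k**2)
S = 89/2 (S = -5*(1 + 2*(-5))/1 + 1/(-2) = -5*(1 - 10)*1 + 1*(-1/2) = -5*(-9)*1 - 1/2 = 45*1 - 1/2 = 45 - 1/2 = 89/2 ≈ 44.500)
T = 267 (T = -3*89/2*(-2) = -267/2*(-2) = 267)
T*G(-8, 2) = 267*(-8) = -2136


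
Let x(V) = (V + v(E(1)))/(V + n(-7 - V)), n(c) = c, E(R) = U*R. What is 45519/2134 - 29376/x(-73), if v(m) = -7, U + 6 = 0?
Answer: -27198573/10670 ≈ -2549.1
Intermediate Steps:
U = -6 (U = -6 + 0 = -6)
E(R) = -6*R
x(V) = 1 - V/7 (x(V) = (V - 7)/(V + (-7 - V)) = (-7 + V)/(-7) = (-7 + V)*(-⅐) = 1 - V/7)
45519/2134 - 29376/x(-73) = 45519/2134 - 29376/(1 - ⅐*(-73)) = 45519*(1/2134) - 29376/(1 + 73/7) = 45519/2134 - 29376/80/7 = 45519/2134 - 29376*7/80 = 45519/2134 - 12852/5 = -27198573/10670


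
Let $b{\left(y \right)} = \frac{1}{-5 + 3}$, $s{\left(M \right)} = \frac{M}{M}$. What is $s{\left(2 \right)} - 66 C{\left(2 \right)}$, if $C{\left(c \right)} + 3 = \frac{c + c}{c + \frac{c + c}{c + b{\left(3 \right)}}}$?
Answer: $\frac{997}{7} \approx 142.43$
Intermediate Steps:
$s{\left(M \right)} = 1$
$b{\left(y \right)} = - \frac{1}{2}$ ($b{\left(y \right)} = \frac{1}{-2} = - \frac{1}{2}$)
$C{\left(c \right)} = -3 + \frac{2 c}{c + \frac{2 c}{- \frac{1}{2} + c}}$ ($C{\left(c \right)} = -3 + \frac{c + c}{c + \frac{c + c}{c - \frac{1}{2}}} = -3 + \frac{2 c}{c + \frac{2 c}{- \frac{1}{2} + c}}$)
$s{\left(2 \right)} - 66 C{\left(2 \right)} = 1 - 66 \frac{-11 - 4}{3 + 2 \cdot 2} = 1 - 66 \frac{-11 - 4}{3 + 4} = 1 - 66 \cdot \frac{1}{7} \left(-15\right) = 1 - - \frac{990}{7} = 1 + \frac{990}{7} = \frac{997}{7}$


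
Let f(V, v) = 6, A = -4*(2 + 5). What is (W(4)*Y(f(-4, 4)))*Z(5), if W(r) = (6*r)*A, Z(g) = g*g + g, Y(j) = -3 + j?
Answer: -60480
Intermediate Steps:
A = -28 (A = -4*7 = -28)
Z(g) = g + g**2 (Z(g) = g**2 + g = g + g**2)
W(r) = -168*r (W(r) = (6*r)*(-28) = -168*r)
(W(4)*Y(f(-4, 4)))*Z(5) = ((-168*4)*(-3 + 6))*(5*(1 + 5)) = (-672*3)*(5*6) = -2016*30 = -60480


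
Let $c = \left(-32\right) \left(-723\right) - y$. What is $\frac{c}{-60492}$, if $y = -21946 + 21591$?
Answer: $- \frac{23491}{60492} \approx -0.38833$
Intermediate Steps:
$y = -355$
$c = 23491$ ($c = \left(-32\right) \left(-723\right) - -355 = 23136 + 355 = 23491$)
$\frac{c}{-60492} = \frac{23491}{-60492} = 23491 \left(- \frac{1}{60492}\right) = - \frac{23491}{60492}$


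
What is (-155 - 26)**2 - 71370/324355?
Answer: 2125224557/64871 ≈ 32761.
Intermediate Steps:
(-155 - 26)**2 - 71370/324355 = (-181)**2 - 71370/324355 = 32761 - 1*14274/64871 = 32761 - 14274/64871 = 2125224557/64871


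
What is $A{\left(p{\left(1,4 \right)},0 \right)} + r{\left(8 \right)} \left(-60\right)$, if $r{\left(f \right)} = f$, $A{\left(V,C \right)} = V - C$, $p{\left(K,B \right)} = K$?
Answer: $-479$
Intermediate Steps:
$A{\left(p{\left(1,4 \right)},0 \right)} + r{\left(8 \right)} \left(-60\right) = \left(1 - 0\right) + 8 \left(-60\right) = \left(1 + 0\right) - 480 = 1 - 480 = -479$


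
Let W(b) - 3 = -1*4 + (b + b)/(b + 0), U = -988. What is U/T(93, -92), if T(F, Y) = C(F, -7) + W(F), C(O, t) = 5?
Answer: -494/3 ≈ -164.67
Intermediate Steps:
W(b) = 1 (W(b) = 3 + (-1*4 + (b + b)/(b + 0)) = 3 + (-4 + (2*b)/b) = 3 + (-4 + 2) = 3 - 2 = 1)
T(F, Y) = 6 (T(F, Y) = 5 + 1 = 6)
U/T(93, -92) = -988/6 = -988*⅙ = -494/3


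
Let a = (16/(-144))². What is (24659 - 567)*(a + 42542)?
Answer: 83018695076/81 ≈ 1.0249e+9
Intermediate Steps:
a = 1/81 (a = (16*(-1/144))² = (-⅑)² = 1/81 ≈ 0.012346)
(24659 - 567)*(a + 42542) = (24659 - 567)*(1/81 + 42542) = 24092*(3445903/81) = 83018695076/81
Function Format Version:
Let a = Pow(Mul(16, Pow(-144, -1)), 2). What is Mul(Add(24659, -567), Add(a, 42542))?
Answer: Rational(83018695076, 81) ≈ 1.0249e+9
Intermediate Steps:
a = Rational(1, 81) (a = Pow(Mul(16, Rational(-1, 144)), 2) = Pow(Rational(-1, 9), 2) = Rational(1, 81) ≈ 0.012346)
Mul(Add(24659, -567), Add(a, 42542)) = Mul(Add(24659, -567), Add(Rational(1, 81), 42542)) = Mul(24092, Rational(3445903, 81)) = Rational(83018695076, 81)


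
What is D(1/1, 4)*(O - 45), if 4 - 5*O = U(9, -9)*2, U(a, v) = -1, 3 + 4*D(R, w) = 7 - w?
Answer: 0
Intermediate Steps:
D(R, w) = 1 - w/4 (D(R, w) = -3/4 + (7 - w)/4 = -3/4 + (7/4 - w/4) = 1 - w/4)
O = 6/5 (O = 4/5 - (-1)*2/5 = 4/5 - 1/5*(-2) = 4/5 + 2/5 = 6/5 ≈ 1.2000)
D(1/1, 4)*(O - 45) = (1 - 1/4*4)*(6/5 - 45) = (1 - 1)*(-219/5) = 0*(-219/5) = 0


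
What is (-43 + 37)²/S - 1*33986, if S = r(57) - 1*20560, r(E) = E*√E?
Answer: -14360051180462/422528407 - 2052*√57/422528407 ≈ -33986.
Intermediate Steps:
r(E) = E^(3/2)
S = -20560 + 57*√57 (S = 57^(3/2) - 1*20560 = 57*√57 - 20560 = -20560 + 57*√57 ≈ -20130.)
(-43 + 37)²/S - 1*33986 = (-43 + 37)²/(-20560 + 57*√57) - 1*33986 = (-6)²/(-20560 + 57*√57) - 33986 = 36/(-20560 + 57*√57) - 33986 = -33986 + 36/(-20560 + 57*√57)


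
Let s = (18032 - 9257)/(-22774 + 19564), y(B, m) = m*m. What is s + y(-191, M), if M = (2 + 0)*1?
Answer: 271/214 ≈ 1.2664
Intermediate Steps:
M = 2 (M = 2*1 = 2)
y(B, m) = m**2
s = -585/214 (s = 8775/(-3210) = 8775*(-1/3210) = -585/214 ≈ -2.7336)
s + y(-191, M) = -585/214 + 2**2 = -585/214 + 4 = 271/214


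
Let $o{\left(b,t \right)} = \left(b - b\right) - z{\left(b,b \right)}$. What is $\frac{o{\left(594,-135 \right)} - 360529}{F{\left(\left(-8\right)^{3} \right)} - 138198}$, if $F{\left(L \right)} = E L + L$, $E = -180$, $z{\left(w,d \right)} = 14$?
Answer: $\frac{360543}{46550} \approx 7.7453$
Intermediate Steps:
$o{\left(b,t \right)} = -14$ ($o{\left(b,t \right)} = \left(b - b\right) - 14 = 0 - 14 = -14$)
$F{\left(L \right)} = - 179 L$ ($F{\left(L \right)} = - 180 L + L = - 179 L$)
$\frac{o{\left(594,-135 \right)} - 360529}{F{\left(\left(-8\right)^{3} \right)} - 138198} = \frac{-14 - 360529}{- 179 \left(-8\right)^{3} - 138198} = - \frac{360543}{\left(-179\right) \left(-512\right) - 138198} = - \frac{360543}{91648 - 138198} = - \frac{360543}{-46550} = \left(-360543\right) \left(- \frac{1}{46550}\right) = \frac{360543}{46550}$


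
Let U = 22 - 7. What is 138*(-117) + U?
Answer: -16131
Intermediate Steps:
U = 15
138*(-117) + U = 138*(-117) + 15 = -16146 + 15 = -16131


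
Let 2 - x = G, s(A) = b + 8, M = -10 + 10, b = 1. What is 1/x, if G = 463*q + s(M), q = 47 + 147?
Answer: -1/89829 ≈ -1.1132e-5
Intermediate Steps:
M = 0
s(A) = 9 (s(A) = 1 + 8 = 9)
q = 194
G = 89831 (G = 463*194 + 9 = 89822 + 9 = 89831)
x = -89829 (x = 2 - 1*89831 = 2 - 89831 = -89829)
1/x = 1/(-89829) = -1/89829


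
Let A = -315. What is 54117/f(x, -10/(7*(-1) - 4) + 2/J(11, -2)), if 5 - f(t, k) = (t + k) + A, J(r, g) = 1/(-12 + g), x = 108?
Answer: 595287/2630 ≈ 226.34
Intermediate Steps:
f(t, k) = 320 - k - t (f(t, k) = 5 - ((t + k) - 315) = 5 - ((k + t) - 315) = 5 - (-315 + k + t) = 5 + (315 - k - t) = 320 - k - t)
54117/f(x, -10/(7*(-1) - 4) + 2/J(11, -2)) = 54117/(320 - (-10/(7*(-1) - 4) + 2/(1/(-12 - 2))) - 1*108) = 54117/(320 - (-10/(-7 - 4) + 2/(1/(-14))) - 108) = 54117/(320 - (-10/(-11) + 2/(-1/14)) - 108) = 54117/(320 - (-10*(-1/11) + 2*(-14)) - 108) = 54117/(320 - (10/11 - 28) - 108) = 54117/(320 - 1*(-298/11) - 108) = 54117/(320 + 298/11 - 108) = 54117/(2630/11) = 54117*(11/2630) = 595287/2630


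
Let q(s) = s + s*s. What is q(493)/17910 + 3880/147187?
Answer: 17957853577/1318059585 ≈ 13.624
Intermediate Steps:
q(s) = s + s²
q(493)/17910 + 3880/147187 = (493*(1 + 493))/17910 + 3880/147187 = (493*494)*(1/17910) + 3880*(1/147187) = 243542*(1/17910) + 3880/147187 = 121771/8955 + 3880/147187 = 17957853577/1318059585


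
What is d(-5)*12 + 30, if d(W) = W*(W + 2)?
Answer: 210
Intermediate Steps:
d(W) = W*(2 + W)
d(-5)*12 + 30 = -5*(2 - 5)*12 + 30 = -5*(-3)*12 + 30 = 15*12 + 30 = 180 + 30 = 210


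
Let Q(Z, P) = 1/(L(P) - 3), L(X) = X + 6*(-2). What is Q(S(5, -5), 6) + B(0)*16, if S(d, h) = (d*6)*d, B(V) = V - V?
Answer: -1/9 ≈ -0.11111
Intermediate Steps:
L(X) = -12 + X (L(X) = X - 12 = -12 + X)
B(V) = 0
S(d, h) = 6*d**2 (S(d, h) = (6*d)*d = 6*d**2)
Q(Z, P) = 1/(-15 + P) (Q(Z, P) = 1/((-12 + P) - 3) = 1/(-15 + P))
Q(S(5, -5), 6) + B(0)*16 = 1/(-15 + 6) + 0*16 = 1/(-9) + 0 = -1/9 + 0 = -1/9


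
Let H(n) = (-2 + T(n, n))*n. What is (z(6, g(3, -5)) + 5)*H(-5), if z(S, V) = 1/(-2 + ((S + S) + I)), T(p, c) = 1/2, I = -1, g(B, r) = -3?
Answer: 115/3 ≈ 38.333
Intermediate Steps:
T(p, c) = 1/2 (T(p, c) = 1*(1/2) = 1/2)
z(S, V) = 1/(-3 + 2*S) (z(S, V) = 1/(-2 + ((S + S) - 1)) = 1/(-2 + (2*S - 1)) = 1/(-2 + (-1 + 2*S)) = 1/(-3 + 2*S))
H(n) = -3*n/2 (H(n) = (-2 + 1/2)*n = -3*n/2)
(z(6, g(3, -5)) + 5)*H(-5) = (1/(-3 + 2*6) + 5)*(-3/2*(-5)) = (1/(-3 + 12) + 5)*(15/2) = (1/9 + 5)*(15/2) = (46/9)*(15/2) = 115/3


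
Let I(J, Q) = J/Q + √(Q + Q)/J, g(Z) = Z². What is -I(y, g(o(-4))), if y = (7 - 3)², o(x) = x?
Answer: -1 - √2/4 ≈ -1.3536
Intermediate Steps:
y = 16 (y = 4² = 16)
I(J, Q) = J/Q + √2*√Q/J (I(J, Q) = J/Q + √(2*Q)/J = J/Q + (√2*√Q)/J = J/Q + √2*√Q/J)
-I(y, g(o(-4))) = -(16/((-4)²) + √2*√((-4)²)/16) = -(16/16 + √2*(1/16)*√16) = -(16*(1/16) + √2*(1/16)*4) = -(1 + √2/4) = -1 - √2/4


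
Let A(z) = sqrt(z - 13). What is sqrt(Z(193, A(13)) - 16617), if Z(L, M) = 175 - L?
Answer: I*sqrt(16635) ≈ 128.98*I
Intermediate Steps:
A(z) = sqrt(-13 + z)
sqrt(Z(193, A(13)) - 16617) = sqrt((175 - 1*193) - 16617) = sqrt((175 - 193) - 16617) = sqrt(-18 - 16617) = sqrt(-16635) = I*sqrt(16635)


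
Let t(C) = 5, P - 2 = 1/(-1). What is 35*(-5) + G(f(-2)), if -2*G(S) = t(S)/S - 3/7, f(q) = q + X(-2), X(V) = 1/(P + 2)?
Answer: -1213/7 ≈ -173.29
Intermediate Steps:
P = 1 (P = 2 + 1/(-1) = 2 - 1 = 1)
X(V) = ⅓ (X(V) = 1/(1 + 2) = 1/3 = ⅓)
f(q) = ⅓ + q (f(q) = q + ⅓ = ⅓ + q)
G(S) = 3/14 - 5/(2*S) (G(S) = -(5/S - 3/7)/2 = -(-3/7 + 5/S)/2 = 3/14 - 5/(2*S))
35*(-5) + G(f(-2)) = 35*(-5) + (-35 + 3*(⅓ - 2))/(14*(⅓ - 2)) = -175 + (-35 + 3*(-5/3))/(14*(-5/3)) = -175 + (1/14)*(-⅗)*(-35 - 5) = -175 + (1/14)*(-⅗)*(-40) = -175 + 12/7 = -1213/7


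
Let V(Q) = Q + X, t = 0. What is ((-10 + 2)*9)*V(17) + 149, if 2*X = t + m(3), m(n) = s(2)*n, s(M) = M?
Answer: -1291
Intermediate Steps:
m(n) = 2*n
X = 3 (X = (0 + 2*3)/2 = (0 + 6)/2 = (½)*6 = 3)
V(Q) = 3 + Q (V(Q) = Q + 3 = 3 + Q)
((-10 + 2)*9)*V(17) + 149 = ((-10 + 2)*9)*(3 + 17) + 149 = -8*9*20 + 149 = -72*20 + 149 = -1440 + 149 = -1291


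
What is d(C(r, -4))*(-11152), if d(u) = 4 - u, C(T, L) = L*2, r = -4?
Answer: -133824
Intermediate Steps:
C(T, L) = 2*L
d(C(r, -4))*(-11152) = (4 - 2*(-4))*(-11152) = (4 - 1*(-8))*(-11152) = (4 + 8)*(-11152) = 12*(-11152) = -133824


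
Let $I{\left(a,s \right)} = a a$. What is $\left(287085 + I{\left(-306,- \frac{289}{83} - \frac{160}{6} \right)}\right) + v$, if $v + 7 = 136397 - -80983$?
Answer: $598094$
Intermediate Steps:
$I{\left(a,s \right)} = a^{2}$
$v = 217373$ ($v = -7 + \left(136397 - -80983\right) = -7 + \left(136397 + 80983\right) = -7 + 217380 = 217373$)
$\left(287085 + I{\left(-306,- \frac{289}{83} - \frac{160}{6} \right)}\right) + v = \left(287085 + \left(-306\right)^{2}\right) + 217373 = \left(287085 + 93636\right) + 217373 = 380721 + 217373 = 598094$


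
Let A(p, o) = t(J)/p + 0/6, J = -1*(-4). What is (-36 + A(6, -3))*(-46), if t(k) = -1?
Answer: 4991/3 ≈ 1663.7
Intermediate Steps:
J = 4
A(p, o) = -1/p (A(p, o) = -1/p + 0/6 = -1/p + 0*(⅙) = -1/p + 0 = -1/p)
(-36 + A(6, -3))*(-46) = (-36 - 1/6)*(-46) = (-36 - 1*⅙)*(-46) = (-36 - ⅙)*(-46) = -217/6*(-46) = 4991/3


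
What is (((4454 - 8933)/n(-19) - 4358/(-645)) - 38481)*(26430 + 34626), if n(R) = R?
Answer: -9537209700096/4085 ≈ -2.3347e+9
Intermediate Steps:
(((4454 - 8933)/n(-19) - 4358/(-645)) - 38481)*(26430 + 34626) = (((4454 - 8933)/(-19) - 4358/(-645)) - 38481)*(26430 + 34626) = ((-4479*(-1/19) - 4358*(-1/645)) - 38481)*61056 = ((4479/19 + 4358/645) - 38481)*61056 = (2971757/12255 - 38481)*61056 = -468612898/12255*61056 = -9537209700096/4085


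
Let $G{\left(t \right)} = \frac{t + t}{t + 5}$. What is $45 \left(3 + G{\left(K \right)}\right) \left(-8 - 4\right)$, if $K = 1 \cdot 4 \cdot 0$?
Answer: $-1620$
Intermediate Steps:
$K = 0$ ($K = 4 \cdot 0 = 0$)
$G{\left(t \right)} = \frac{2 t}{5 + t}$
$45 \left(3 + G{\left(K \right)}\right) \left(-8 - 4\right) = 45 \left(3 + 2 \cdot 0 \frac{1}{5 + 0}\right) \left(-8 - 4\right) = 45 \left(3 + 2 \cdot 0 \cdot \frac{1}{5}\right) \left(-12\right) = 45 \left(3 + 0\right) \left(-12\right) = 45 \cdot 3 \left(-12\right) = 45 \left(-36\right) = -1620$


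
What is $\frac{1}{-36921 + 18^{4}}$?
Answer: $\frac{1}{68055} \approx 1.4694 \cdot 10^{-5}$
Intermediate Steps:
$\frac{1}{-36921 + 18^{4}} = \frac{1}{-36921 + 104976} = \frac{1}{68055}$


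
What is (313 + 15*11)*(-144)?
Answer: -68832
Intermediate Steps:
(313 + 15*11)*(-144) = (313 + 165)*(-144) = 478*(-144) = -68832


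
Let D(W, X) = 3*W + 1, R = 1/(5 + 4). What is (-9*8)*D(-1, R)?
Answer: 144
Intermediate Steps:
R = 1/9 ≈ 0.11111
D(W, X) = 1 + 3*W
(-9*8)*D(-1, R) = (-9*8)*(1 + 3*(-1)) = -72*(1 - 3) = -72*(-2) = 144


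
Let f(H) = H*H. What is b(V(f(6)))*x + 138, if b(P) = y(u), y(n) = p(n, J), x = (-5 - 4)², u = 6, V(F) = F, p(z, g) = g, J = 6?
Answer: 624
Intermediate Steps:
f(H) = H²
x = 81 (x = (-9)² = 81)
y(n) = 6
b(P) = 6
b(V(f(6)))*x + 138 = 6*81 + 138 = 486 + 138 = 624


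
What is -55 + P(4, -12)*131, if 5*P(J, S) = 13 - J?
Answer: 904/5 ≈ 180.80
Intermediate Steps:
P(J, S) = 13/5 - J/5 (P(J, S) = (13 - J)/5 = 13/5 - J/5)
-55 + P(4, -12)*131 = -55 + (13/5 - ⅕*4)*131 = -55 + (13/5 - ⅘)*131 = -55 + (9/5)*131 = -55 + 1179/5 = 904/5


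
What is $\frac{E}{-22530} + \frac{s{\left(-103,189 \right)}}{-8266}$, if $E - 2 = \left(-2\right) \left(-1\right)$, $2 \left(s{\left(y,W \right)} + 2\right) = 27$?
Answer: $- \frac{292159}{186232980} \approx -0.0015688$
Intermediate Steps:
$s{\left(y,W \right)} = \frac{23}{2}$ ($s{\left(y,W \right)} = -2 + \frac{1}{2} \cdot 27 = -2 + \frac{27}{2} = \frac{23}{2}$)
$E = 4$ ($E = 2 - -2 = 2 + 2 = 4$)
$\frac{E}{-22530} + \frac{s{\left(-103,189 \right)}}{-8266} = \frac{4}{-22530} + \frac{23}{2 \left(-8266\right)} = 4 \left(- \frac{1}{22530}\right) + \frac{23}{2} \left(- \frac{1}{8266}\right) = - \frac{2}{11265} - \frac{23}{16532} = - \frac{292159}{186232980}$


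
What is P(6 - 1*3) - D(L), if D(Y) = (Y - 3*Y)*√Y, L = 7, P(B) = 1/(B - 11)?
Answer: -⅛ + 14*√7 ≈ 36.916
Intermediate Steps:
P(B) = 1/(-11 + B)
D(Y) = -2*Y^(3/2) (D(Y) = (-2*Y)*√Y = -2*Y^(3/2))
P(6 - 1*3) - D(L) = 1/(-11 + (6 - 1*3)) - (-2)*7^(3/2) = 1/(-11 + (6 - 3)) - (-2)*7*√7 = 1/(-11 + 3) - (-14)*√7 = 1/(-8) + 14*√7 = -⅛ + 14*√7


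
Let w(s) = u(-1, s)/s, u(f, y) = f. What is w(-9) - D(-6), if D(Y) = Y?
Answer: 55/9 ≈ 6.1111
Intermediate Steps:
w(s) = -1/s
w(-9) - D(-6) = -1/(-9) - 1*(-6) = -1*(-⅑) + 6 = ⅑ + 6 = 55/9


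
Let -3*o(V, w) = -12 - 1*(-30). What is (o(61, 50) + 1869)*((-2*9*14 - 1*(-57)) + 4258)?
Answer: 7569369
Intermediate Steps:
o(V, w) = -6 (o(V, w) = -(-12 - 1*(-30))/3 = -(-12 + 30)/3 = -1/3*18 = -6)
(o(61, 50) + 1869)*((-2*9*14 - 1*(-57)) + 4258) = (-6 + 1869)*((-2*9*14 - 1*(-57)) + 4258) = 1863*((-18*14 + 57) + 4258) = 1863*((-252 + 57) + 4258) = 1863*(-195 + 4258) = 1863*4063 = 7569369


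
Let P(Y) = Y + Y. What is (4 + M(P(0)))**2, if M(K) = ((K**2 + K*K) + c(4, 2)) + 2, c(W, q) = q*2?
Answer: 100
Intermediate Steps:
P(Y) = 2*Y
c(W, q) = 2*q
M(K) = 6 + 2*K**2 (M(K) = ((K**2 + K*K) + 2*2) + 2 = ((K**2 + K**2) + 4) + 2 = (2*K**2 + 4) + 2 = (4 + 2*K**2) + 2 = 6 + 2*K**2)
(4 + M(P(0)))**2 = (4 + (6 + 2*(2*0)**2))**2 = (4 + (6 + 2*0**2))**2 = (4 + (6 + 2*0))**2 = (4 + (6 + 0))**2 = (4 + 6)**2 = 10**2 = 100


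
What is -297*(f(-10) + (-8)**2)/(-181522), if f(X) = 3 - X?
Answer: 2079/16502 ≈ 0.12598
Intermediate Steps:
-297*(f(-10) + (-8)**2)/(-181522) = -297*((3 - 1*(-10)) + (-8)**2)/(-181522) = -297*((3 + 10) + 64)*(-1/181522) = -297*(13 + 64)*(-1/181522) = -297*77*(-1/181522) = -22869*(-1/181522) = 2079/16502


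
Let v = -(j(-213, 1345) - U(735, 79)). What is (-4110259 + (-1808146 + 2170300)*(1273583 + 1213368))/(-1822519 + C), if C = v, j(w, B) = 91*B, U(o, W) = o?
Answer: -900655142195/1944179 ≈ -4.6326e+5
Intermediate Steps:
v = -121660 (v = -(91*1345 - 1*735) = -(122395 - 735) = -1*121660 = -121660)
C = -121660
(-4110259 + (-1808146 + 2170300)*(1273583 + 1213368))/(-1822519 + C) = (-4110259 + (-1808146 + 2170300)*(1273583 + 1213368))/(-1822519 - 121660) = (-4110259 + 362154*2486951)/(-1944179) = (-4110259 + 900659252454)*(-1/1944179) = 900655142195*(-1/1944179) = -900655142195/1944179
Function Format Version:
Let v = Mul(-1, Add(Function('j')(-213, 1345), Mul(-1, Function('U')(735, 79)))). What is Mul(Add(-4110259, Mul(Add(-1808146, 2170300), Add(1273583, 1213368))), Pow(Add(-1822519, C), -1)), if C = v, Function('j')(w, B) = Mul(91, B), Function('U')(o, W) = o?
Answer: Rational(-900655142195, 1944179) ≈ -4.6326e+5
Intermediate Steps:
v = -121660 (v = Mul(-1, Add(Mul(91, 1345), Mul(-1, 735))) = Mul(-1, Add(122395, -735)) = Mul(-1, 121660) = -121660)
C = -121660
Mul(Add(-4110259, Mul(Add(-1808146, 2170300), Add(1273583, 1213368))), Pow(Add(-1822519, C), -1)) = Mul(Add(-4110259, Mul(Add(-1808146, 2170300), Add(1273583, 1213368))), Pow(Add(-1822519, -121660), -1)) = Mul(Add(-4110259, Mul(362154, 2486951)), Pow(-1944179, -1)) = Mul(Add(-4110259, 900659252454), Rational(-1, 1944179)) = Mul(900655142195, Rational(-1, 1944179)) = Rational(-900655142195, 1944179)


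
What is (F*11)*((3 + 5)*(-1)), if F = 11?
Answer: -968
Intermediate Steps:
(F*11)*((3 + 5)*(-1)) = (11*11)*((3 + 5)*(-1)) = 121*(8*(-1)) = 121*(-8) = -968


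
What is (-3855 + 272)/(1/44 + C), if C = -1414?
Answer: 157652/62215 ≈ 2.5340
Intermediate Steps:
(-3855 + 272)/(1/44 + C) = (-3855 + 272)/(1/44 - 1414) = -3583/(1/44 - 1414) = -3583/(-62215/44) = -3583*(-44/62215) = 157652/62215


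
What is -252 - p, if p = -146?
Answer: -106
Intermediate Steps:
-252 - p = -252 - 1*(-146) = -252 + 146 = -106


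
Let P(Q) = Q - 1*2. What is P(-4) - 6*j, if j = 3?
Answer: -24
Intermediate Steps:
P(Q) = -2 + Q (P(Q) = Q - 2 = -2 + Q)
P(-4) - 6*j = (-2 - 4) - 6*3 = -6 - 18 = -24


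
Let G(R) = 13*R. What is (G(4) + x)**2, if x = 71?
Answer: 15129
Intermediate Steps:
(G(4) + x)**2 = (13*4 + 71)**2 = (52 + 71)**2 = 123**2 = 15129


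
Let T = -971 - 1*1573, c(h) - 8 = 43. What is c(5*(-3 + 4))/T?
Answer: -17/848 ≈ -0.020047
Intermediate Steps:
c(h) = 51 (c(h) = 8 + 43 = 51)
T = -2544 (T = -971 - 1573 = -2544)
c(5*(-3 + 4))/T = 51/(-2544) = 51*(-1/2544) = -17/848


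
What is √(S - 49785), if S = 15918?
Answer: 3*I*√3763 ≈ 184.03*I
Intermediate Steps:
√(S - 49785) = √(15918 - 49785) = √(-33867) = 3*I*√3763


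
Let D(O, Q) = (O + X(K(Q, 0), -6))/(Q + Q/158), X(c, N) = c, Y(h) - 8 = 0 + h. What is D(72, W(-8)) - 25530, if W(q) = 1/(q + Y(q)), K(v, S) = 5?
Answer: -4156598/159 ≈ -26142.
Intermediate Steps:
Y(h) = 8 + h (Y(h) = 8 + (0 + h) = 8 + h)
W(q) = 1/(8 + 2*q) (W(q) = 1/(q + (8 + q)) = 1/(8 + 2*q))
D(O, Q) = 158*(5 + O)/(159*Q) (D(O, Q) = (O + 5)/(Q + Q/158) = (5 + O)/(Q + Q*(1/158)) = (5 + O)/(Q + Q/158) = (5 + O)/((159*Q/158)) = (5 + O)*(158/(159*Q)) = 158*(5 + O)/(159*Q))
D(72, W(-8)) - 25530 = 158*(5 + 72)/(159*((1/(2*(4 - 8))))) - 25530 = (158/159)*77/((½)/(-4)) - 25530 = (158/159)*77/((½)*(-¼)) - 25530 = (158/159)*77/(-⅛) - 25530 = (158/159)*(-8)*77 - 25530 = -97328/159 - 25530 = -4156598/159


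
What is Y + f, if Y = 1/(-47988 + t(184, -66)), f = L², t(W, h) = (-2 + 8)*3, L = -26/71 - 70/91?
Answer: 4052676227/3143618010 ≈ 1.2892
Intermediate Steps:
L = -1048/923 (L = -26*1/71 - 70*1/91 = -26/71 - 10/13 = -1048/923 ≈ -1.1354)
t(W, h) = 18 (t(W, h) = 6*3 = 18)
f = 1098304/851929 (f = (-1048/923)² = 1098304/851929 ≈ 1.2892)
Y = -1/47970 (Y = 1/(-47988 + 18) = 1/(-47970) = -1/47970 ≈ -2.0846e-5)
Y + f = -1/47970 + 1098304/851929 = 4052676227/3143618010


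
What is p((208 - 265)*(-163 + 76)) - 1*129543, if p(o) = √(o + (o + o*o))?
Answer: -129543 + 33*√22591 ≈ -1.2458e+5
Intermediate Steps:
p(o) = √(o² + 2*o) (p(o) = √(o + (o + o²)) = √(o² + 2*o))
p((208 - 265)*(-163 + 76)) - 1*129543 = √(((208 - 265)*(-163 + 76))*(2 + (208 - 265)*(-163 + 76))) - 1*129543 = √((-57*(-87))*(2 - 57*(-87))) - 129543 = √(4959*(2 + 4959)) - 129543 = √(4959*4961) - 129543 = √24601599 - 129543 = 33*√22591 - 129543 = -129543 + 33*√22591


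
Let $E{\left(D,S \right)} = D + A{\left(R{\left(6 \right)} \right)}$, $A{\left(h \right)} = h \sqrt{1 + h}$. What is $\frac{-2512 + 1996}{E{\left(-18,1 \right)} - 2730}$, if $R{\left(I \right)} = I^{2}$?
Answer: $\frac{9847}{52108} + \frac{129 \sqrt{37}}{52108} \approx 0.20403$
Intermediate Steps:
$E{\left(D,S \right)} = D + 36 \sqrt{37}$ ($E{\left(D,S \right)} = D + 6^{2} \sqrt{1 + 6^{2}} = D + 36 \sqrt{1 + 36} = D + 36 \sqrt{37}$)
$\frac{-2512 + 1996}{E{\left(-18,1 \right)} - 2730} = \frac{-2512 + 1996}{\left(-18 + 36 \sqrt{37}\right) - 2730} = - \frac{516}{-2748 + 36 \sqrt{37}}$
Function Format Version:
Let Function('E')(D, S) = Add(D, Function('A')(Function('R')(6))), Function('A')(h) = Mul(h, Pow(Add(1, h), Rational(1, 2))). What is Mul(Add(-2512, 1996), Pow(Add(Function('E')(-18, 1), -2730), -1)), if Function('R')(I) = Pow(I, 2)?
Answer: Add(Rational(9847, 52108), Mul(Rational(129, 52108), Pow(37, Rational(1, 2)))) ≈ 0.20403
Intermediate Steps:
Function('E')(D, S) = Add(D, Mul(36, Pow(37, Rational(1, 2)))) (Function('E')(D, S) = Add(D, Mul(Pow(6, 2), Pow(Add(1, Pow(6, 2)), Rational(1, 2)))) = Add(D, Mul(36, Pow(Add(1, 36), Rational(1, 2)))) = Add(D, Mul(36, Pow(37, Rational(1, 2)))))
Mul(Add(-2512, 1996), Pow(Add(Function('E')(-18, 1), -2730), -1)) = Mul(Add(-2512, 1996), Pow(Add(Add(-18, Mul(36, Pow(37, Rational(1, 2)))), -2730), -1)) = Mul(-516, Pow(Add(-2748, Mul(36, Pow(37, Rational(1, 2)))), -1))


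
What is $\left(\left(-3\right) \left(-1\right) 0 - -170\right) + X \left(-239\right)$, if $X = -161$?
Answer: $38649$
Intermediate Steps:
$\left(\left(-3\right) \left(-1\right) 0 - -170\right) + X \left(-239\right) = \left(\left(-3\right) \left(-1\right) 0 - -170\right) - -38479 = \left(3 \cdot 0 + 170\right) + 38479 = \left(0 + 170\right) + 38479 = 170 + 38479 = 38649$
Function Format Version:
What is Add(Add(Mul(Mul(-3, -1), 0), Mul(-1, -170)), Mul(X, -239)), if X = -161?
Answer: 38649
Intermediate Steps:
Add(Add(Mul(Mul(-3, -1), 0), Mul(-1, -170)), Mul(X, -239)) = Add(Add(Mul(Mul(-3, -1), 0), Mul(-1, -170)), Mul(-161, -239)) = Add(Add(Mul(3, 0), 170), 38479) = Add(Add(0, 170), 38479) = Add(170, 38479) = 38649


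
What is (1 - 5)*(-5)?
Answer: 20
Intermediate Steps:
(1 - 5)*(-5) = -4*(-5) = 20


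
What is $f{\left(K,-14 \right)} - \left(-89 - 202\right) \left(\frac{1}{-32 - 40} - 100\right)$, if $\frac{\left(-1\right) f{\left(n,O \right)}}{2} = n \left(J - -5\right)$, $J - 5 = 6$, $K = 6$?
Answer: $- \frac{703105}{24} \approx -29296.0$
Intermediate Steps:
$J = 11$ ($J = 5 + 6 = 11$)
$f{\left(n,O \right)} = - 32 n$ ($f{\left(n,O \right)} = - 2 n \left(11 - -5\right) = - 2 n \left(11 + 5\right) = - 2 n 16 = - 2 \cdot 16 n = - 32 n$)
$f{\left(K,-14 \right)} - \left(-89 - 202\right) \left(\frac{1}{-32 - 40} - 100\right) = \left(-32\right) 6 - \left(-89 - 202\right) \left(\frac{1}{-32 - 40} - 100\right) = -192 - - 291 \left(\frac{1}{-72} - 100\right) = -192 - - 291 \left(- \frac{1}{72} - 100\right) = -192 - \left(-291\right) \left(- \frac{7201}{72}\right) = -192 - \frac{698497}{24} = - \frac{703105}{24}$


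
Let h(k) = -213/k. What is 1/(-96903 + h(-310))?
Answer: -310/30039717 ≈ -1.0320e-5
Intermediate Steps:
1/(-96903 + h(-310)) = 1/(-96903 - 213/(-310)) = 1/(-96903 - 213*(-1/310)) = 1/(-96903 + 213/310) = 1/(-30039717/310) = -310/30039717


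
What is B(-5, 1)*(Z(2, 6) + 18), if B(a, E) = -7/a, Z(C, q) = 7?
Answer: 35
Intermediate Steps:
B(-5, 1)*(Z(2, 6) + 18) = (-7/(-5))*(7 + 18) = -7*(-⅕)*25 = (7/5)*25 = 35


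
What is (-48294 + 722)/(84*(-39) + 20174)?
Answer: -3398/1207 ≈ -2.8152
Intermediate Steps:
(-48294 + 722)/(84*(-39) + 20174) = -47572/(-3276 + 20174) = -47572/16898 = -47572*1/16898 = -3398/1207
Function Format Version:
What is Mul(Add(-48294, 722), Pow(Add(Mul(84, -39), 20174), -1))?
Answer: Rational(-3398, 1207) ≈ -2.8152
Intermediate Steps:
Mul(Add(-48294, 722), Pow(Add(Mul(84, -39), 20174), -1)) = Mul(-47572, Pow(Add(-3276, 20174), -1)) = Mul(-47572, Pow(16898, -1)) = Mul(-47572, Rational(1, 16898)) = Rational(-3398, 1207)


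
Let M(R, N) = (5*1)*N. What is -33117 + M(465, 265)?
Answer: -31792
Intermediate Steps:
M(R, N) = 5*N
-33117 + M(465, 265) = -33117 + 5*265 = -33117 + 1325 = -31792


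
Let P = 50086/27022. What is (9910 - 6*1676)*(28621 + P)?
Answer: -56461612604/13511 ≈ -4.1789e+6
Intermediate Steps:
P = 25043/13511 (P = 50086*(1/27022) = 25043/13511 ≈ 1.8535)
(9910 - 6*1676)*(28621 + P) = (9910 - 6*1676)*(28621 + 25043/13511) = (9910 - 10056)*(386723374/13511) = -146*386723374/13511 = -56461612604/13511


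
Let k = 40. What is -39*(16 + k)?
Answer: -2184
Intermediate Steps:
-39*(16 + k) = -39*(16 + 40) = -39*56 = -2184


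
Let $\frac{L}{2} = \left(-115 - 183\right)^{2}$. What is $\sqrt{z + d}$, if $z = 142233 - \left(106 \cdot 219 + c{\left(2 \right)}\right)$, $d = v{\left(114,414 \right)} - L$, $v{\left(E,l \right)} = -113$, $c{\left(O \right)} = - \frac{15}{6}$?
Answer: $\frac{i \sqrt{234798}}{2} \approx 242.28 i$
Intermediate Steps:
$c{\left(O \right)} = - \frac{5}{2}$ ($c{\left(O \right)} = \left(-15\right) \frac{1}{6} = - \frac{5}{2}$)
$L = 177608$ ($L = 2 \left(-115 - 183\right)^{2} = 2 \left(-298\right)^{2} = 2 \cdot 88804 = 177608$)
$d = -177721$ ($d = -113 - 177608 = -177721$)
$z = \frac{238043}{2}$ ($z = 142233 - \left(106 \cdot 219 - \frac{5}{2}\right) = 142233 - \left(23214 - \frac{5}{2}\right) = 142233 - \frac{46423}{2} = \frac{238043}{2} \approx 1.1902 \cdot 10^{5}$)
$\sqrt{z + d} = \sqrt{\frac{238043}{2} - 177721} = \sqrt{- \frac{117399}{2}} = \frac{i \sqrt{234798}}{2}$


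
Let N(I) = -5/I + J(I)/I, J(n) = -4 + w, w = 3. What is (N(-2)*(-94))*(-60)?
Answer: 16920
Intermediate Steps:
J(n) = -1 (J(n) = -4 + 3 = -1)
N(I) = -6/I (N(I) = -5/I - 1/I = -6/I)
(N(-2)*(-94))*(-60) = (-6/(-2)*(-94))*(-60) = (-6*(-1/2)*(-94))*(-60) = (3*(-94))*(-60) = -282*(-60) = 16920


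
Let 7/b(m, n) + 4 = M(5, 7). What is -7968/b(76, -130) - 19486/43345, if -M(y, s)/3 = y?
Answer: 6561949838/303415 ≈ 21627.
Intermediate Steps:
M(y, s) = -3*y
b(m, n) = -7/19 (b(m, n) = 7/(-4 - 3*5) = 7/(-4 - 15) = 7/(-19) = 7*(-1/19) = -7/19)
-7968/b(76, -130) - 19486/43345 = -7968/(-7/19) - 19486/43345 = -7968*(-19/7) - 19486*1/43345 = 151392/7 - 19486/43345 = 6561949838/303415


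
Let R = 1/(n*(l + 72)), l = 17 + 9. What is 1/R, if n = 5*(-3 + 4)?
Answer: 490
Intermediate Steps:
n = 5 (n = 5*1 = 5)
l = 26
R = 1/490 (R = 1/(5*(26 + 72)) = 1/(5*98) = 1/490 ≈ 0.0020408)
1/R = 1/(1/490) = 490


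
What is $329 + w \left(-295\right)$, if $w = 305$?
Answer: $-89646$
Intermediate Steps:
$329 + w \left(-295\right) = 329 + 305 \left(-295\right) = 329 - 89975 = -89646$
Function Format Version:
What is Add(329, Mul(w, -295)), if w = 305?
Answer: -89646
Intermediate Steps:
Add(329, Mul(w, -295)) = Add(329, Mul(305, -295)) = Add(329, -89975) = -89646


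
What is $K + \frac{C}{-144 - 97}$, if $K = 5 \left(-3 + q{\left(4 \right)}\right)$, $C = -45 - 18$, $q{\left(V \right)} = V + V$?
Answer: $\frac{6088}{241} \approx 25.261$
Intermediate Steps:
$q{\left(V \right)} = 2 V$
$C = -63$
$K = 25$ ($K = 5 \left(-3 + 2 \cdot 4\right) = 5 \left(-3 + 8\right) = 5 \cdot 5 = 25$)
$K + \frac{C}{-144 - 97} = 25 + \frac{1}{-144 - 97} \left(-63\right) = 25 + \frac{1}{-241} \left(-63\right) = 25 - - \frac{63}{241} = 25 + \frac{63}{241} = \frac{6088}{241}$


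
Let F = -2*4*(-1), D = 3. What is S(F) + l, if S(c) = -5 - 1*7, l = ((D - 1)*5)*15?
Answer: 138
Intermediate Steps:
l = 150 (l = ((3 - 1)*5)*15 = (2*5)*15 = 10*15 = 150)
F = 8 (F = -8*(-1) = 8)
S(c) = -12 (S(c) = -5 - 7 = -12)
S(F) + l = -12 + 150 = 138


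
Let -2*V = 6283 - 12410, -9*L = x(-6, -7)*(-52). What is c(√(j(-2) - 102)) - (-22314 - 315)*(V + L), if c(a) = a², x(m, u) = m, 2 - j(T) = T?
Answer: 137078743/2 ≈ 6.8539e+7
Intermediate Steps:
j(T) = 2 - T
L = -104/3 (L = -(-2)*(-52)/3 = -⅑*312 = -104/3 ≈ -34.667)
V = 6127/2 (V = -(6283 - 12410)/2 = -½*(-6127) = 6127/2 ≈ 3063.5)
c(√(j(-2) - 102)) - (-22314 - 315)*(V + L) = (√((2 - 1*(-2)) - 102))² - (-22314 - 315)*(6127/2 - 104/3) = (√((2 + 2) - 102))² - (-22629)*18173/6 = (√(4 - 102))² - 1*(-137078939/2) = (√(-98))² + 137078939/2 = (7*I*√2)² + 137078939/2 = -98 + 137078939/2 = 137078743/2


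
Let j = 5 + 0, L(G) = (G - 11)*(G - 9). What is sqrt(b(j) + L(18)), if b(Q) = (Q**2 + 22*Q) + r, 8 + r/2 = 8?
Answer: 3*sqrt(22) ≈ 14.071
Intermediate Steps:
r = 0 (r = -16 + 2*8 = -16 + 16 = 0)
L(G) = (-11 + G)*(-9 + G)
j = 5
b(Q) = Q**2 + 22*Q (b(Q) = (Q**2 + 22*Q) + 0 = Q**2 + 22*Q)
sqrt(b(j) + L(18)) = sqrt(5*(22 + 5) + (99 + 18**2 - 20*18)) = sqrt(5*27 + (99 + 324 - 360)) = sqrt(135 + 63) = sqrt(198) = 3*sqrt(22)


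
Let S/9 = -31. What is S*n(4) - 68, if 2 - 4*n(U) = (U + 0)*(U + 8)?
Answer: 6281/2 ≈ 3140.5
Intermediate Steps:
S = -279 (S = 9*(-31) = -279)
n(U) = 1/2 - U*(8 + U)/4 (n(U) = 1/2 - (U + 0)*(U + 8)/4 = 1/2 - U*(8 + U)/4)
S*n(4) - 68 = -279*(1/2 - 2*4 - 1/4*4**2) - 68 = -279*(1/2 - 8 - 1/4*16) - 68 = -279*(1/2 - 8 - 4) - 68 = -279*(-23/2) - 68 = 6417/2 - 68 = 6281/2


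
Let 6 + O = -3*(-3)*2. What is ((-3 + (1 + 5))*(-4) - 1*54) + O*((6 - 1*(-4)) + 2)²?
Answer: 1662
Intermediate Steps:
O = 12 (O = -6 - 3*(-3)*2 = -6 + 9*2 = -6 + 18 = 12)
((-3 + (1 + 5))*(-4) - 1*54) + O*((6 - 1*(-4)) + 2)² = ((-3 + (1 + 5))*(-4) - 1*54) + 12*((6 - 1*(-4)) + 2)² = ((-3 + 6)*(-4) - 54) + 12*((6 + 4) + 2)² = (3*(-4) - 54) + 12*(10 + 2)² = (-12 - 54) + 12*12² = -66 + 12*144 = -66 + 1728 = 1662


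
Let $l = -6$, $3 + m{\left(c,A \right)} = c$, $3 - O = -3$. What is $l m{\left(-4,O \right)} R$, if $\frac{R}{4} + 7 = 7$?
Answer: $0$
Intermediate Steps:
$O = 6$ ($O = 3 - -3 = 3 + 3 = 6$)
$m{\left(c,A \right)} = -3 + c$
$R = 0$ ($R = -28 + 4 \cdot 7 = -28 + 28 = 0$)
$l m{\left(-4,O \right)} R = - 6 \left(-3 - 4\right) 0 = - 6 \left(\left(-7\right) 0\right) = \left(-6\right) 0 = 0$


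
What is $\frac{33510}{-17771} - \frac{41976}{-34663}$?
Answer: $- \frac{415601634}{615996173} \approx -0.67468$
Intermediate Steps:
$\frac{33510}{-17771} - \frac{41976}{-34663} = 33510 \left(- \frac{1}{17771}\right) - - \frac{41976}{34663} = - \frac{33510}{17771} + \frac{41976}{34663} = - \frac{415601634}{615996173}$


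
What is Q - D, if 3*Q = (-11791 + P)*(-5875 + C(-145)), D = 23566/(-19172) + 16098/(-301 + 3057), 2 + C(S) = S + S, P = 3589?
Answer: 55679969763721/3302377 ≈ 1.6861e+7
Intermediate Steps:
C(S) = -2 + 2*S (C(S) = -2 + (S + S) = -2 + 2*S)
D = 15230185/3302377 (D = 23566*(-1/19172) + 16098/2756 = -11783/9586 + 16098*(1/2756) = -11783/9586 + 8049/1378 = 15230185/3302377 ≈ 4.6119)
Q = 16860578 (Q = ((-11791 + 3589)*(-5875 + (-2 + 2*(-145))))/3 = (-8202*(-5875 + (-2 - 290)))/3 = (-8202*(-5875 - 292))/3 = (-8202*(-6167))/3 = (⅓)*50581734 = 16860578)
Q - D = 16860578 - 1*15230185/3302377 = 16860578 - 15230185/3302377 = 55679969763721/3302377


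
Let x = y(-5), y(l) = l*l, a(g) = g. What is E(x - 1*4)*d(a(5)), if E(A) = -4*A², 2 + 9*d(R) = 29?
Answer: -5292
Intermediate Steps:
y(l) = l²
d(R) = 3 (d(R) = -2/9 + (⅑)*29 = -2/9 + 29/9 = 3)
x = 25 (x = (-5)² = 25)
E(x - 1*4)*d(a(5)) = -4*(25 - 1*4)²*3 = -4*(25 - 4)²*3 = -4*21²*3 = -4*441*3 = -1764*3 = -5292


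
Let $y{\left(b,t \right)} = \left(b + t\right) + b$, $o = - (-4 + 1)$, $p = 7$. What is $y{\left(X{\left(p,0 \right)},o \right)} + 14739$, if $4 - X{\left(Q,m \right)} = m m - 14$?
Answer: $14778$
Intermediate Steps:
$X{\left(Q,m \right)} = 18 - m^{2}$ ($X{\left(Q,m \right)} = 4 - \left(m m - 14\right) = 4 - \left(m^{2} - 14\right) = 4 - \left(-14 + m^{2}\right) = 18 - m^{2}$)
$o = 3$ ($o = \left(-1\right) \left(-3\right) = 3$)
$y{\left(b,t \right)} = t + 2 b$
$y{\left(X{\left(p,0 \right)},o \right)} + 14739 = \left(3 + 2 \left(18 - 0^{2}\right)\right) + 14739 = \left(3 + 2 \left(18 - 0\right)\right) + 14739 = \left(3 + 2 \left(18 + 0\right)\right) + 14739 = \left(3 + 2 \cdot 18\right) + 14739 = \left(3 + 36\right) + 14739 = 39 + 14739 = 14778$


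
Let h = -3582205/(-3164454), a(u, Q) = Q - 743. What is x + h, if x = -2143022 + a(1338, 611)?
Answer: -6781908665711/3164454 ≈ -2.1432e+6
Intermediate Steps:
a(u, Q) = -743 + Q
x = -2143154 (x = -2143022 + (-743 + 611) = -2143022 - 132 = -2143154)
h = 3582205/3164454 (h = -3582205*(-1/3164454) = 3582205/3164454 ≈ 1.1320)
x + h = -2143154 + 3582205/3164454 = -6781908665711/3164454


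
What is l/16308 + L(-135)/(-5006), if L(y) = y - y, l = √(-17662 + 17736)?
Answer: √74/16308 ≈ 0.00052749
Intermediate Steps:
l = √74 ≈ 8.6023
L(y) = 0
l/16308 + L(-135)/(-5006) = √74/16308 + 0/(-5006) = √74*(1/16308) + 0*(-1/5006) = √74/16308 + 0 = √74/16308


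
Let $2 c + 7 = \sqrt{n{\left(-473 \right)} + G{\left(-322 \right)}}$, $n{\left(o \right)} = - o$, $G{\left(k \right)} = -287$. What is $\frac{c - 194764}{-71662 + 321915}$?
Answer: $- \frac{389535}{500506} + \frac{\sqrt{186}}{500506} \approx -0.77826$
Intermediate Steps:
$c = - \frac{7}{2} + \frac{\sqrt{186}}{2}$ ($c = - \frac{7}{2} + \frac{\sqrt{\left(-1\right) \left(-473\right) - 287}}{2} = - \frac{7}{2} + \frac{\sqrt{473 - 287}}{2} = - \frac{7}{2} + \frac{\sqrt{186}}{2} \approx 3.3191$)
$\frac{c - 194764}{-71662 + 321915} = \frac{\left(- \frac{7}{2} + \frac{\sqrt{186}}{2}\right) - 194764}{-71662 + 321915} = \frac{- \frac{389535}{2} + \frac{\sqrt{186}}{2}}{250253} = \left(- \frac{389535}{2} + \frac{\sqrt{186}}{2}\right) \frac{1}{250253} = - \frac{389535}{500506} + \frac{\sqrt{186}}{500506}$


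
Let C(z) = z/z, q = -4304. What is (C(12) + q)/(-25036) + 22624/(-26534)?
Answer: -226119331/332152612 ≈ -0.68077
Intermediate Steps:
C(z) = 1
(C(12) + q)/(-25036) + 22624/(-26534) = (1 - 4304)/(-25036) + 22624/(-26534) = -4303*(-1/25036) + 22624*(-1/26534) = 4303/25036 - 11312/13267 = -226119331/332152612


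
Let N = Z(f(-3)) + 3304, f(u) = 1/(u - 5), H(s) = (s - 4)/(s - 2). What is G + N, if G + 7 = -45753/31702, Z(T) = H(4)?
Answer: 104475741/31702 ≈ 3295.6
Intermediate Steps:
H(s) = (-4 + s)/(-2 + s)
f(u) = 1/(-5 + u)
Z(T) = 0 (Z(T) = (-4 + 4)/(-2 + 4) = 0/2 = (1/2)*0 = 0)
G = -267667/31702 (G = -7 - 45753/31702 = -267667/31702 ≈ -8.4432)
N = 3304 (N = 0 + 3304 = 3304)
G + N = -267667/31702 + 3304 = 104475741/31702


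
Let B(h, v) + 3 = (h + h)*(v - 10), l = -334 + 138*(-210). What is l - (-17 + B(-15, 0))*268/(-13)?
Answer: -306042/13 ≈ -23542.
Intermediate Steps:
l = -29314 (l = -334 - 28980 = -29314)
B(h, v) = -3 + 2*h*(-10 + v) (B(h, v) = -3 + (h + h)*(v - 10) = -3 + (2*h)*(-10 + v) = -3 + 2*h*(-10 + v))
l - (-17 + B(-15, 0))*268/(-13) = -29314 - (-17 + (-3 - 20*(-15) + 2*(-15)*0))*268/(-13) = -29314 - (-17 + (-3 + 300 + 0))*268*(-1/13) = -29314 - (-17 + 297)*(-268)/13 = -29314 - 280*(-268)/13 = -29314 - 1*(-75040/13) = -29314 + 75040/13 = -306042/13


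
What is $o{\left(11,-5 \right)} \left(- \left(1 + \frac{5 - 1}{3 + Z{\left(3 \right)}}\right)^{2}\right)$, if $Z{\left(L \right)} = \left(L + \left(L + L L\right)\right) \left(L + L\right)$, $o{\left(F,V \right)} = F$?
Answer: $- \frac{103499}{8649} \approx -11.967$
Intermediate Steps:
$Z{\left(L \right)} = 2 L \left(L^{2} + 2 L\right)$ ($Z{\left(L \right)} = \left(L + \left(L + L^{2}\right)\right) 2 L = \left(L^{2} + 2 L\right) 2 L = 2 L \left(L^{2} + 2 L\right)$)
$o{\left(11,-5 \right)} \left(- \left(1 + \frac{5 - 1}{3 + Z{\left(3 \right)}}\right)^{2}\right) = 11 \left(- \left(1 + \frac{5 - 1}{3 + 2 \cdot 3^{2} \left(2 + 3\right)}\right)^{2}\right) = 11 \left(- \left(1 + \frac{4}{3 + 2 \cdot 9 \cdot 5}\right)^{2}\right) = 11 \left(- \left(1 + \frac{4}{3 + 90}\right)^{2}\right) = 11 \left(- \left(1 + \frac{4}{93}\right)^{2}\right) = 11 \left(- \left(\frac{97}{93}\right)^{2}\right) = 11 \left(\left(-1\right) \frac{9409}{8649}\right) = 11 \left(- \frac{9409}{8649}\right) = - \frac{103499}{8649}$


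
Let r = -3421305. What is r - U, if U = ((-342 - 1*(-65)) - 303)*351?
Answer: -3217725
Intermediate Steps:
U = -203580 (U = ((-342 + 65) - 303)*351 = (-277 - 303)*351 = -580*351 = -203580)
r - U = -3421305 - 1*(-203580) = -3421305 + 203580 = -3217725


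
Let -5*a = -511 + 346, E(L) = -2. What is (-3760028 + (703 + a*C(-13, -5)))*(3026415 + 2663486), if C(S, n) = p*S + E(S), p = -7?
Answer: -21373475837588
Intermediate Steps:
C(S, n) = -2 - 7*S (C(S, n) = -7*S - 2 = -2 - 7*S)
a = 33 (a = -(-511 + 346)/5 = -⅕*(-165) = 33)
(-3760028 + (703 + a*C(-13, -5)))*(3026415 + 2663486) = (-3760028 + (703 + 33*(-2 - 7*(-13))))*(3026415 + 2663486) = (-3760028 + (703 + 33*(-2 + 91)))*5689901 = (-3760028 + (703 + 33*89))*5689901 = (-3760028 + (703 + 2937))*5689901 = (-3760028 + 3640)*5689901 = -3756388*5689901 = -21373475837588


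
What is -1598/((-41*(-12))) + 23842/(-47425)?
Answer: -6251101/1666650 ≈ -3.7507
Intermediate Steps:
-1598/((-41*(-12))) + 23842/(-47425) = -1598/492 + 23842*(-1/47425) = -1598*1/492 - 3406/6775 = -799/246 - 3406/6775 = -6251101/1666650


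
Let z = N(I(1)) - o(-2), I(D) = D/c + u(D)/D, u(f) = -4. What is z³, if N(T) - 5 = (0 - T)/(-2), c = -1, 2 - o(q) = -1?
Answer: -⅛ ≈ -0.12500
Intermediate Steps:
o(q) = 3 (o(q) = 2 - 1*(-1) = 2 + 1 = 3)
I(D) = -D - 4/D (I(D) = D/(-1) - 4/D = D*(-1) - 4/D = -D - 4/D)
N(T) = 5 + T/2 (N(T) = 5 + (0 - T)/(-2) = 5 - T*(-½) = 5 + T/2)
z = -½ (z = (5 + (-1*1 - 4/1)/2) - 1*3 = (5 + (-1 - 4*1)/2) - 3 = (5 + (-1 - 4)/2) - 3 = (5 + (½)*(-5)) - 3 = (5 - 5/2) - 3 = 5/2 - 3 = -½ ≈ -0.50000)
z³ = (-½)³ = -⅛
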